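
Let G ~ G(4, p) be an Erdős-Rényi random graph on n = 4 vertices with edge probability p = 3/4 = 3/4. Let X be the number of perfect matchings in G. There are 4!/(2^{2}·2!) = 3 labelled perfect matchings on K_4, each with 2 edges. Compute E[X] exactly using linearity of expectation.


K_4 has 4!/(2^{2}·2!) = 3 labelled perfect matchings.
For each such perfect matching H, let X_H = 1 if all 2 edges of H are present in G. Then P[X_H = 1] = p^{2} = (3/4)^{2} = 9/16.
By linearity of expectation: E[X] = Σ_H E[X_H] = 3 · p^{2} = 3 · 9/16 = 27/16.
Numerically: E[X] ≈ 1.6875.

E[X] = 3 · (3/4)^{2} = 27/16 ≈ 1.6875.


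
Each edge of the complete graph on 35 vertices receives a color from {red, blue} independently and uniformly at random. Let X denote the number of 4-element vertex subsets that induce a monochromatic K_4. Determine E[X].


Let X = Σ_S X_S over the C(35, 4) = 52360 subsets S of size 4, where X_S = 1 if the K_4 on S is monochromatic.
For a fixed S, the K_4 on S has C(4, 2) = 6 edges. P[all 6 edges red] = (1/2)^6, and likewise for blue, so P[monochromatic] = 2·(1/2)^6 = 2^{1 − 6} = 1/32.
By linearity of expectation: E[X] = C(35, 4) · 2^{1 − 6} = 52360 · 1/32 = 6545/4.
Numerically: E[X] ≈ 1636.25000.

E[X] = C(35,4)·2^(1−C(4,2)) = 6545/4 ≈ 1636.25000.


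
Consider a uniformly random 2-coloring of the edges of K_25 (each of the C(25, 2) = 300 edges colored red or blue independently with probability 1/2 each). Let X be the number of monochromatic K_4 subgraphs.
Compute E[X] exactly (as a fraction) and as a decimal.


Let X = Σ_S X_S over the C(25, 4) = 12650 subsets S of size 4, where X_S = 1 if the K_4 on S is monochromatic.
For a fixed S, the K_4 on S has C(4, 2) = 6 edges. P[all 6 edges red] = (1/2)^6, and likewise for blue, so P[monochromatic] = 2·(1/2)^6 = 2^{1 − 6} = 1/32.
Summing: E[X] = C(25, 4) · 2^{1 − 6} = 12650 · 1/32 = 6325/16.
Numerically: E[X] ≈ 395.3125.

E[X] = C(25,4)·2^(1−C(4,2)) = 6325/16 ≈ 395.3125.


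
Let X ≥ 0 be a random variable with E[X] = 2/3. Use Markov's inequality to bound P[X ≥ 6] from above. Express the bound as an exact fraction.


μ = E[X] = 2/3, a = 6.
Markov: P[X ≥ 6] ≤ μ/a = (2/3)/6 = 1/9.
Numerically: ≈ 0.11111.
(Since a = 6 > μ = 0.66667, the bound 1/9 is < 1 and informative.)

P[X ≥ 6] ≤ 1/9 ≈ 0.11111.


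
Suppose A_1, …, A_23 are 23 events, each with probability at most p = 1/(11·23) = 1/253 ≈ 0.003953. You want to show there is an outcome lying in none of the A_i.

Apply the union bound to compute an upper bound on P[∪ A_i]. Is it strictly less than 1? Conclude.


Union bound: P[∪_{i=1}^{23} A_i] ≤ Σ_i P[A_i] ≤ 23·p = 23·(1/253) = 1/11.
Numerically: 1/11 ≈ 0.090909.
Is 1/11 < 1? YES.
Since P[∪ A_i] ≤ 1/11 < 1, the complement has P[∩ A_i^c] ≥ 1 − 1/11 = 10/11 > 0, so some outcome avoids every A_i.

23·p = 1/11 ≈ 0.090909; existence CERTIFIED by the union bound.


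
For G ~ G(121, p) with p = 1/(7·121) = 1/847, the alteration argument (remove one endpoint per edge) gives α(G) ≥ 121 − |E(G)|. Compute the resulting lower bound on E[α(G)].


E[|E(G)|] = C(121, 2)·p = 7260 · (1/847) = 60/7.
E[α(G)] ≥ n − E[|E(G)|] = 121 − 60/7 = 787/7.
Numerically: ≈ 112.429.
(This is only a lower bound; the true E[α(G)] may be larger.)

E[α(G)] ≥ 787/7 ≈ 112.429.


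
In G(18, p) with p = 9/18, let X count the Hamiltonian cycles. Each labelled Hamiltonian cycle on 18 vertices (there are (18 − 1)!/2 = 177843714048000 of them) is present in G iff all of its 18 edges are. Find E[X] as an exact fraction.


K_18 has (18 − 1)!/2 = 177843714048000 labelled Hamiltonian cycles.
For each such Hamiltonian cycle H, let X_H = 1 if all 18 edges of H are present in G. Then P[X_H = 1] = p^{18} = (1/2)^{18} = 1/262144.
Summing the indicators: E[X] = Σ_H E[X_H] = 177843714048000 · p^{18} = 177843714048000 · 1/262144 = 10854718875/16.
Numerically: E[X] ≈ 6.78e+08.

E[X] = 177843714048000 · (1/2)^{18} = 10854718875/16 ≈ 6.78e+08.


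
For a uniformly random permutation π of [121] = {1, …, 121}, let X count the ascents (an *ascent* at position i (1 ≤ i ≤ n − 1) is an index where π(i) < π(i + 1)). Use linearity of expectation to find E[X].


Write X = Σ X_I over i = 1, …, 120, with X_I the indicator of one ascent.
There are 120 indicators.
For each fixed i, the pair (π(i), π(i+1)) is a uniformly random ordered pair of distinct values from {1, …, 121}; by symmetry P[π(i) < π(i+1)] = 1/2.
By linearity: E[X] = 120 · (1/2) = (121 − 1) · (1/2) = 60 ≈ 60.00000.

E[X] = 60 = 60.00000.


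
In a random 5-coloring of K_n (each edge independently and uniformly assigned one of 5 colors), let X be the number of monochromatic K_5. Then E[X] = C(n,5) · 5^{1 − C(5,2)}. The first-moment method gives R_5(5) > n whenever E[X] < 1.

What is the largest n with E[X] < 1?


We need C(n, 5) · 5^{1 − 10} < 1, i.e. C(n, 5) < 5^{10 − 1} = 1953125.
Check values of n near the boundary:
  n = 47: C(47, 5) = 1533939; 1533939 < 1953125? YES
  n = 48: C(48, 5) = 1712304; 1712304 < 1953125? YES
  n = 49: C(49, 5) = 1906884; 1906884 < 1953125? YES
  n = 50: C(50, 5) = 2118760; 2118760 < 1953125? NO
The largest n with C(n, 5) < 1953125 is n = 49 (where E[X] = 1906884/1953125 ≈ 0.976). Hence R_5(5) > 49, i.e. R_5(5) ≥ 50.

Largest n = 49; hence R_5(5) > 49.


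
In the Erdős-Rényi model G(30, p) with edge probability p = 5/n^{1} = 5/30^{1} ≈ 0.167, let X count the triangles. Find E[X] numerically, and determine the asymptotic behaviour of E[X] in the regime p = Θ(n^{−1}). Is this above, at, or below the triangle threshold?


Number of potential triangles: C(30, 3) = 4060.
Each occurs with probability p³ ≈ (0.167)³ ≈ 4.62963e-03.
By linearity: E[X] = C(30, 3)·p³ ≈ 4060 · 4.62963e-03 ≈ 18.796.
Here α = 1, so p = 5/n is exactly at the triangle threshold p ~ 1/n. Asymptotically E[X] → c³/6 = 5³/6 = 125/6 ≈ 20.833, a bounded constant. In this regime the triangle count is asymptotically Poisson(c³/6).

E[X] ≈ 18.796; in regime p = Θ(1/n^{1}) E[X] stays bounded (at the triangle threshold p ~ 1/n).


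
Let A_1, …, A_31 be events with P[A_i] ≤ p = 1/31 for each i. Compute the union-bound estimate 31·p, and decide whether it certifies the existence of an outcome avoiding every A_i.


Union bound: P[∪_{i=1}^{31} A_i] ≤ Σ_i P[A_i] ≤ 31·p = 31·(1/31) = 1.
Numerically: 1 ≈ 1.0000.
Is 1 < 1? NO.
Since the bound 1 is ≥ 1, the union bound is uninformative here; it does NOT by itself certify existence.

31·p = 1 ≈ 1.0000; existence NOT certified by the union bound.


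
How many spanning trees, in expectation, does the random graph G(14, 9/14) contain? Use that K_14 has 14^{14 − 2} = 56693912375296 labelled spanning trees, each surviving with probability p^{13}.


K_14 has 14^{14 − 2} = 56693912375296 labelled spanning trees.
For each such spanning tree H, let X_H = 1 if all 13 edges of H are present in G. Then P[X_H = 1] = p^{13} = (9/14)^{13} = 2541865828329/793714773254144.
By linearity of expectation: E[X] = Σ_H E[X_H] = 56693912375296 · p^{13} = 56693912375296 · 2541865828329/793714773254144 = 2541865828329/14.
Numerically: E[X] ≈ 1.82e+11.

E[X] = 56693912375296 · (9/14)^{13} = 2541865828329/14 ≈ 1.82e+11.


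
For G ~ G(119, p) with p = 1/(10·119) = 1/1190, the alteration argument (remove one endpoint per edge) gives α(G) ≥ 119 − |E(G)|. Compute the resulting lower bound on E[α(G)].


E[|E(G)|] = C(119, 2)·p = 7021 · (1/1190) = 59/10.
E[α(G)] ≥ n − E[|E(G)|] = 119 − 59/10 = 1131/10.
Numerically: ≈ 113.10000.
(This is only a lower bound; the true E[α(G)] may be larger.)

E[α(G)] ≥ 1131/10 ≈ 113.10000.


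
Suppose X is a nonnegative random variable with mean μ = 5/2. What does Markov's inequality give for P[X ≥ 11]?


μ = E[X] = 5/2, a = 11.
Markov: P[X ≥ 11] ≤ μ/a = (5/2)/11 = 5/22.
Numerically: ≈ 0.22727.
(Since a = 11 > μ = 2.50000, the bound 5/22 is < 1 and informative.)

P[X ≥ 11] ≤ 5/22 ≈ 0.22727.


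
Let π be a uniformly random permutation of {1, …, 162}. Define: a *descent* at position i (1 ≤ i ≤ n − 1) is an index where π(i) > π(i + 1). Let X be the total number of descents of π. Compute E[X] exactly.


Write X = Σ X_I over i = 1, …, 161, with X_I the indicator of one descent.
There are 161 indicators.
For each fixed i, the pair (π(i), π(i+1)) is a uniformly random ordered pair of distinct values from {1, …, 162}; by symmetry P[π(i) > π(i+1)] = 1/2.
By linearity: E[X] = 161 · (1/2) = (162 − 1) · (1/2) = 161/2 ≈ 80.50000.

E[X] = 161/2 = 80.50000.


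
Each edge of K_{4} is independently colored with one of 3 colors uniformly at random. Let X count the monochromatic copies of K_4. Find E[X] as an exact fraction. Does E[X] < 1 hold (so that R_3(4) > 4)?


E[X] = C(4, 4) · 3^{1 − 6} = 1 · 3^{−5} = 1/243.
As a reduced fraction: E[X] = 1/243 ≈ 0.00412.
Is E[X] < 1? YES.
Since E[X] < 1, there exists a 3-coloring of K_{4} with no monochromatic K_4; hence R_3(4) > 4.

E[X] = 1/243 ≈ 0.00412; E[X] < 1, so R_3(4) > 4.


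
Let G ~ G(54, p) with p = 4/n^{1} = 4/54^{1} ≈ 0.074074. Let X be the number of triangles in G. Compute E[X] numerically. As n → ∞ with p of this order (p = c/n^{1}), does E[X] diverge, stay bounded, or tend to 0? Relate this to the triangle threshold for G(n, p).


Number of potential triangles: C(54, 3) = 24804.
Each occurs with probability p³ ≈ (0.074074)³ ≈ 4.0644211e-04.
By linearity: E[X] = C(54, 3)·p³ ≈ 24804 · 4.0644211e-04 ≈ 10.08139.
Here α = 1, so p = 4/n is exactly at the triangle threshold p ~ 1/n. Asymptotically E[X] → c³/6 = 4³/6 = 32/3 ≈ 10.66667, a bounded constant. In this regime the triangle count is asymptotically Poisson(c³/6).

E[X] ≈ 10.08139; in regime p = Θ(1/n^{1}) E[X] stays bounded (at the triangle threshold p ~ 1/n).


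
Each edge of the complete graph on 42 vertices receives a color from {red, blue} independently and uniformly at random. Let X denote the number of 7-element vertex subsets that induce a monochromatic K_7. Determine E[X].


Let X = Σ_S X_S over the C(42, 7) = 26978328 subsets S of size 7, where X_S = 1 if the K_7 on S is monochromatic.
For a fixed S, the K_7 on S has C(7, 2) = 21 edges. P[all 21 edges red] = (1/2)^21, and likewise for blue, so P[monochromatic] = 2·(1/2)^21 = 2^{1 − 21} = 1/1048576.
Summing: E[X] = C(42, 7) · 2^{1 − 21} = 26978328 · 1/1048576 = 3372291/131072.
Numerically: E[X] ≈ 25.729.

E[X] = C(42,7)·2^(1−C(7,2)) = 3372291/131072 ≈ 25.729.


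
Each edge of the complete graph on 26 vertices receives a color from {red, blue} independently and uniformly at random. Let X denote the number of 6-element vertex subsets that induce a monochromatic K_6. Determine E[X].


Let X = Σ_S X_S over the C(26, 6) = 230230 subsets S of size 6, where X_S = 1 if the K_6 on S is monochromatic.
For a fixed S, the K_6 on S has C(6, 2) = 15 edges. P[all 15 edges red] = (1/2)^15, and likewise for blue, so P[monochromatic] = 2·(1/2)^15 = 2^{1 − 15} = 1/16384.
By linearity of expectation: E[X] = C(26, 6) · 2^{1 − 15} = 230230 · 1/16384 = 115115/8192.
Numerically: E[X] ≈ 14.05212.

E[X] = C(26,6)·2^(1−C(6,2)) = 115115/8192 ≈ 14.05212.


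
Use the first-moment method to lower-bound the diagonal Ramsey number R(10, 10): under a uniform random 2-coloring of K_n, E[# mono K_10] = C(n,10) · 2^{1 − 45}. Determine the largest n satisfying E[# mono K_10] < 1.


We need C(n, 10) · 2^{1 − 45} < 1, i.e. C(n, 10) < 2^{45 − 1} = 17592186044416.
Check values of n near the boundary:
  n = 95: C(95, 10) = 10104934117421; 10104934117421 < 17592186044416? YES
  n = 96: C(96, 10) = 11279926456656; 11279926456656 < 17592186044416? YES
  n = 97: C(97, 10) = 12576469727536; 12576469727536 < 17592186044416? YES
  n = 98: C(98, 10) = 14005614014756; 14005614014756 < 17592186044416? YES
  n = 99: C(99, 10) = 15579278510796; 15579278510796 < 17592186044416? YES
  n = 100: C(100, 10) = 17310309456440; 17310309456440 < 17592186044416? YES
  n = 101: C(101, 10) = 19212541264840; 19212541264840 < 17592186044416? NO
  n = 102: C(102, 10) = 21300860967540; 21300860967540 < 17592186044416? NO
The largest n with C(n, 10) < 17592186044416 is n = 100 (where E[X] = 2163788682055/2199023255552 ≈ 0.983977). Hence R(10, 10) > 100, i.e. R(10, 10) ≥ 101.

Largest n = 100; hence R(10, 10) > 100.


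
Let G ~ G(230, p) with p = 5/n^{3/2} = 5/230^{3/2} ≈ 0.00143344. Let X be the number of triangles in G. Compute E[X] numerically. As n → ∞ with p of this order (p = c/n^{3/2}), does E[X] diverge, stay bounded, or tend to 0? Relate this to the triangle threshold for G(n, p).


Number of potential triangles: C(230, 3) = 2001460.
Each occurs with probability p³ ≈ (0.00143344)³ ≈ 2.94533536e-09.
By linearity: E[X] = C(230, 3)·p³ ≈ 2001460 · 2.94533536e-09 ≈ 0.005895.
Since α = 3/2 > 1, p = c/n^{3/2} = o(1/n) is below the triangle threshold p ~ 1/n. Asymptotically E[X] ~ (c³/6)·n^{3(1−α)} = (5³/6)·n^{-1.5} → 0, so by Markov's inequality G has no triangles w.h.p.

E[X] ≈ 0.005895; in regime p = Θ(1/n^{3/2}) E[X] tends to 0 (below the triangle threshold p ~ 1/n).


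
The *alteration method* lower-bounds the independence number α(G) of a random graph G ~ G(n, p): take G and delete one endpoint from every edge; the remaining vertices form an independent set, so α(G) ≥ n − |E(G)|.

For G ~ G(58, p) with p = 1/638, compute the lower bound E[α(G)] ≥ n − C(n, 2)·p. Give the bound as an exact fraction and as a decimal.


E[|E(G)|] = C(58, 2)·p = 1653 · (1/638) = 57/22.
E[α(G)] ≥ n − E[|E(G)|] = 58 − 57/22 = 1219/22.
Numerically: ≈ 55.409.
(This is only a lower bound; the true E[α(G)] may be larger.)

E[α(G)] ≥ 1219/22 ≈ 55.409.


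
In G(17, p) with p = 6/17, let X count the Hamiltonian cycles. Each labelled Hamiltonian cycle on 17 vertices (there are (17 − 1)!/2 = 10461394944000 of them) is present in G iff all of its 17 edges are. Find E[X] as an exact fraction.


K_17 has (17 − 1)!/2 = 10461394944000 labelled Hamiltonian cycles.
For each such Hamiltonian cycle H, let X_H = 1 if all 17 edges of H are present in G. Then P[X_H = 1] = p^{17} = (6/17)^{17} = 16926659444736/827240261886336764177.
By linearity of expectation: E[X] = Σ_H E[X_H] = 10461394944000 · p^{17} = 10461394944000 · 16926659444736/827240261886336764177 = 177076469533971037814784000/827240261886336764177.
Numerically: E[X] ≈ 2.14e+05.

E[X] = 10461394944000 · (6/17)^{17} = 177076469533971037814784000/827240261886336764177 ≈ 2.14e+05.


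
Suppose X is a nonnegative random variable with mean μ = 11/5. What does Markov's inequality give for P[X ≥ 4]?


μ = E[X] = 11/5, a = 4.
Markov: P[X ≥ 4] ≤ μ/a = (11/5)/4 = 11/20.
Numerically: ≈ 0.550000.
(Since a = 4 > μ = 2.200000, the bound 11/20 is < 1 and informative.)

P[X ≥ 4] ≤ 11/20 ≈ 0.550000.


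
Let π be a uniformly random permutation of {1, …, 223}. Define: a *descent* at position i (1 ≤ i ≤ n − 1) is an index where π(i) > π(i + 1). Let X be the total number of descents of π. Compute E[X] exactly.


Write X = Σ X_I over i = 1, …, 222, with X_I the indicator of one descent.
There are 222 indicators.
For each fixed i, the pair (π(i), π(i+1)) is a uniformly random ordered pair of distinct values from {1, …, 223}; by symmetry P[π(i) > π(i+1)] = 1/2.
By linearity: E[X] = 222 · (1/2) = (223 − 1) · (1/2) = 111 ≈ 111.00000.

E[X] = 111 = 111.00000.


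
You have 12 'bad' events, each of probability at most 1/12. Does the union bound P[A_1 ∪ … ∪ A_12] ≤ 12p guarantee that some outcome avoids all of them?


Union bound: P[∪_{i=1}^{12} A_i] ≤ Σ_i P[A_i] ≤ 12·p = 12·(1/12) = 1.
Numerically: 1 ≈ 1.00000.
Is 1 < 1? NO.
Since the bound 1 is ≥ 1, the union bound is uninformative here; it does NOT by itself certify existence.

12·p = 1 ≈ 1.00000; existence NOT certified by the union bound.


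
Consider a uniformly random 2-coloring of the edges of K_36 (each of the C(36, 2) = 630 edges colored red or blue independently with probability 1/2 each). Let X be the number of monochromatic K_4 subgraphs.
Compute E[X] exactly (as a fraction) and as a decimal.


Let X = Σ_S X_S over the C(36, 4) = 58905 subsets S of size 4, where X_S = 1 if the K_4 on S is monochromatic.
For a fixed S, the K_4 on S has C(4, 2) = 6 edges. P[all 6 edges red] = (1/2)^6, and likewise for blue, so P[monochromatic] = 2·(1/2)^6 = 2^{1 − 6} = 1/32.
By linearity: E[X] = C(36, 4) · 2^{1 − 6} = 58905 · 1/32 = 58905/32.
Numerically: E[X] ≈ 1840.781.

E[X] = C(36,4)·2^(1−C(4,2)) = 58905/32 ≈ 1840.781.


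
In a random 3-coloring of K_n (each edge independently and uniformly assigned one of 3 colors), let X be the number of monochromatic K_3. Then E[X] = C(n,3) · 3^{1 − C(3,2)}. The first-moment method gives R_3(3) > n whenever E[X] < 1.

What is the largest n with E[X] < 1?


We need C(n, 3) · 3^{1 − 3} < 1, i.e. C(n, 3) < 3^{3 − 1} = 9.
Check values of n near the boundary:
  n = 3: C(3, 3) = 1; 1 < 9? YES
  n = 4: C(4, 3) = 4; 4 < 9? YES
  n = 5: C(5, 3) = 10; 10 < 9? NO
The largest n with C(n, 3) < 9 is n = 4 (where E[X] = 4/9 ≈ 0.4444444). Hence R_3(3) > 4, i.e. R_3(3) ≥ 5.

Largest n = 4; hence R_3(3) > 4.


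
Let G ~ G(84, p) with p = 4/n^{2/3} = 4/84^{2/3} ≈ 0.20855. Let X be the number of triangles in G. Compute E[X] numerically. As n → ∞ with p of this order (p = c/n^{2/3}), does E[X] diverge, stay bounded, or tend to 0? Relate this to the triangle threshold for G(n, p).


Number of potential triangles: C(84, 3) = 95284.
Each occurs with probability p³ ≈ (0.20855)³ ≈ 9.0702948e-03.
By linearity: E[X] = C(84, 3)·p³ ≈ 95284 · 9.0702948e-03 ≈ 864.25397.
Since α = 2/3 < 1, p = c/n^{2/3} ≫ 1/n is above the triangle threshold p ~ 1/n. Asymptotically E[X] ~ (c³/6)·n^{3(1−α)} = (4³/6)·n^{1} → ∞; triangles are abundant w.h.p.

E[X] ≈ 864.25397; in regime p = Θ(1/n^{2/3}) E[X] diverges (above the triangle threshold p ~ 1/n).


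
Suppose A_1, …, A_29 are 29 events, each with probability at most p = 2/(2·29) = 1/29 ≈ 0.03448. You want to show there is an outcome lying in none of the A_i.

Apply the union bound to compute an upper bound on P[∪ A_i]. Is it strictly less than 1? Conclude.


Union bound: P[∪_{i=1}^{29} A_i] ≤ Σ_i P[A_i] ≤ 29·p = 29·(1/29) = 1.
Numerically: 1 ≈ 1.00000.
Is 1 < 1? NO.
Since the bound 1 is ≥ 1, the union bound is uninformative here; it does NOT by itself certify existence.

29·p = 1 ≈ 1.00000; existence NOT certified by the union bound.


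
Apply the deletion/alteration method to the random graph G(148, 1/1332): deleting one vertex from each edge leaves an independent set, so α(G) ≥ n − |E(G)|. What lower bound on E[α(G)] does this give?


E[|E(G)|] = C(148, 2)·p = 10878 · (1/1332) = 49/6.
E[α(G)] ≥ n − E[|E(G)|] = 148 − 49/6 = 839/6.
Numerically: ≈ 139.833.
(This is only a lower bound; the true E[α(G)] may be larger.)

E[α(G)] ≥ 839/6 ≈ 139.833.


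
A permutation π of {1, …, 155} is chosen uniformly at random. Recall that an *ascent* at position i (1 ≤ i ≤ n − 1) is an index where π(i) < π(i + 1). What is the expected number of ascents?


Write X = Σ X_I over i = 1, …, 154, with X_I the indicator of one ascent.
There are 154 indicators.
For each fixed i, the pair (π(i), π(i+1)) is a uniformly random ordered pair of distinct values from {1, …, 155}; by symmetry P[π(i) < π(i+1)] = 1/2.
By linearity: E[X] = 154 · (1/2) = (155 − 1) · (1/2) = 77 ≈ 77.000000.

E[X] = 77 = 77.000000.


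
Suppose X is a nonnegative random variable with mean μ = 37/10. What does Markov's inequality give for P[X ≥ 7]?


μ = E[X] = 37/10, a = 7.
Markov: P[X ≥ 7] ≤ μ/a = (37/10)/7 = 37/70.
Numerically: ≈ 0.52857.
(Since a = 7 > μ = 3.70000, the bound 37/70 is < 1 and informative.)

P[X ≥ 7] ≤ 37/70 ≈ 0.52857.


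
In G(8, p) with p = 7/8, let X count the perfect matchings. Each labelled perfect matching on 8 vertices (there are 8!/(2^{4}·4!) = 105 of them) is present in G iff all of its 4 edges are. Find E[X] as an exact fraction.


K_8 has 8!/(2^{4}·4!) = 105 labelled perfect matchings.
For each such perfect matching H, let X_H = 1 if all 4 edges of H are present in G. Then P[X_H = 1] = p^{4} = (7/8)^{4} = 2401/4096.
By linearity: E[X] = Σ_H E[X_H] = 105 · p^{4} = 105 · 2401/4096 = 252105/4096.
Numerically: E[X] ≈ 61.5491.

E[X] = 105 · (7/8)^{4} = 252105/4096 ≈ 61.5491.


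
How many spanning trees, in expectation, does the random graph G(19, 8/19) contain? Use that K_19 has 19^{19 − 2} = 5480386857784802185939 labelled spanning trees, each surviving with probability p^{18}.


K_19 has 19^{19 − 2} = 5480386857784802185939 labelled spanning trees.
For each such spanning tree H, let X_H = 1 if all 18 edges of H are present in G. Then P[X_H = 1] = p^{18} = (8/19)^{18} = 18014398509481984/104127350297911241532841.
By linearity of expectation: E[X] = Σ_H E[X_H] = 5480386857784802185939 · p^{18} = 5480386857784802185939 · 18014398509481984/104127350297911241532841 = 18014398509481984/19.
Numerically: E[X] ≈ 9.48e+14.

E[X] = 5480386857784802185939 · (8/19)^{18} = 18014398509481984/19 ≈ 9.48e+14.


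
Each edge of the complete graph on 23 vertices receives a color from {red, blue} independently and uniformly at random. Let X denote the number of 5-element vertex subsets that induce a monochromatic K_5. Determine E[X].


Let X = Σ_S X_S over the C(23, 5) = 33649 subsets S of size 5, where X_S = 1 if the K_5 on S is monochromatic.
For a fixed S, the K_5 on S has C(5, 2) = 10 edges. P[all 10 edges red] = (1/2)^10, and likewise for blue, so P[monochromatic] = 2·(1/2)^10 = 2^{1 − 10} = 1/512.
Summing: E[X] = C(23, 5) · 2^{1 − 10} = 33649 · 1/512 = 33649/512.
Numerically: E[X] ≈ 65.721.

E[X] = C(23,5)·2^(1−C(5,2)) = 33649/512 ≈ 65.721.


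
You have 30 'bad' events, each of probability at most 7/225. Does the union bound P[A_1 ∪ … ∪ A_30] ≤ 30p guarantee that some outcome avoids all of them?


Union bound: P[∪_{i=1}^{30} A_i] ≤ Σ_i P[A_i] ≤ 30·p = 30·(7/225) = 14/15.
Numerically: 14/15 ≈ 0.933.
Is 14/15 < 1? YES.
Since P[∪ A_i] ≤ 14/15 < 1, the complement has P[∩ A_i^c] ≥ 1 − 14/15 = 1/15 > 0, so some outcome avoids every A_i.

30·p = 14/15 ≈ 0.933; existence CERTIFIED by the union bound.


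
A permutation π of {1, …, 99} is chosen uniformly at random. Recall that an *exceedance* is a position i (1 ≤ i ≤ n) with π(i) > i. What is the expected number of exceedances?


Write X = Σ_{i=1}^{99} X_i, where X_i = 1_{π(i) > i}.
For each fixed i, π(i) is uniform over {1, …, 99} (marginal of a uniform permutation), so P[π(i) > i] = (n − i)/n. Summing: Σ_{i=1}^{99} (n − i)/n = (0 + 1 + … + 98)/99 = 99(99 − 1)/(2·99) = (99 − 1)/2.
Hence E[X] = Σ_{i=1}^{99} (99 − i)/99 = 49 ≈ 49.000000.

E[X] = 49 = 49.000000.


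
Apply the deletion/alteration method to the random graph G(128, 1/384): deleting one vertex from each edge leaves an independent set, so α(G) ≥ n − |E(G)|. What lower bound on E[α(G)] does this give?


E[|E(G)|] = C(128, 2)·p = 8128 · (1/384) = 127/6.
E[α(G)] ≥ n − E[|E(G)|] = 128 − 127/6 = 641/6.
Numerically: ≈ 106.8333.
(This is only a lower bound; the true E[α(G)] may be larger.)

E[α(G)] ≥ 641/6 ≈ 106.8333.


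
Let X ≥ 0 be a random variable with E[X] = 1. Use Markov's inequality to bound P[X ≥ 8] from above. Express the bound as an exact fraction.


μ = E[X] = 1, a = 8.
Markov: P[X ≥ 8] ≤ μ/a = (1)/8 = 1/8.
Numerically: ≈ 0.125000.
(Since a = 8 > μ = 1.000000, the bound 1/8 is < 1 and informative.)

P[X ≥ 8] ≤ 1/8 ≈ 0.125000.


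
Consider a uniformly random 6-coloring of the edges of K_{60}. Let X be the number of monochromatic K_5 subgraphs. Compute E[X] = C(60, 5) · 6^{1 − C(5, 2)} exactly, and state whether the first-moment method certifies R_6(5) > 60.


E[X] = C(60, 5) · 6^{1 − 10} = 5461512 · 6^{−9} = 5461512/10077696.
As a reduced fraction: E[X] = 227563/419904 ≈ 0.542.
Is E[X] < 1? YES.
Since E[X] < 1, there exists a 6-coloring of K_{60} with no monochromatic K_5; hence R_6(5) > 60.

E[X] = 227563/419904 ≈ 0.542; E[X] < 1, so R_6(5) > 60.


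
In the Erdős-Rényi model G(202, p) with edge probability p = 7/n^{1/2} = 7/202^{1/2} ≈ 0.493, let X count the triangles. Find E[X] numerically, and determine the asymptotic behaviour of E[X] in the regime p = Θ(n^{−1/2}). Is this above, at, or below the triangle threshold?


Number of potential triangles: C(202, 3) = 1353400.
Each occurs with probability p³ ≈ (0.493)³ ≈ 1.19472e-01.
By linearity: E[X] = C(202, 3)·p³ ≈ 1353400 · 1.19472e-01 ≈ 161693.752.
Since α = 1/2 < 1, p = c/n^{1/2} ≫ 1/n is above the triangle threshold p ~ 1/n. Asymptotically E[X] ~ (c³/6)·n^{3(1−α)} = (7³/6)·n^{1.5} → ∞; triangles are abundant w.h.p.

E[X] ≈ 161693.752; in regime p = Θ(1/n^{1/2}) E[X] diverges (above the triangle threshold p ~ 1/n).


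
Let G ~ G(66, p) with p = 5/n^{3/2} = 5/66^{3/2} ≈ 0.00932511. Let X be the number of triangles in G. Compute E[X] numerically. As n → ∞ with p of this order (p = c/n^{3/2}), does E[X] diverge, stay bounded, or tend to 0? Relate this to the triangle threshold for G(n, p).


Number of potential triangles: C(66, 3) = 45760.
Each occurs with probability p³ ≈ (0.00932511)³ ≈ 8.10890669e-07.
By linearity: E[X] = C(66, 3)·p³ ≈ 45760 · 8.10890669e-07 ≈ 0.037106.
Since α = 3/2 > 1, p = c/n^{3/2} = o(1/n) is below the triangle threshold p ~ 1/n. Asymptotically E[X] ~ (c³/6)·n^{3(1−α)} = (5³/6)·n^{-1.5} → 0, so by Markov's inequality G has no triangles w.h.p.

E[X] ≈ 0.037106; in regime p = Θ(1/n^{3/2}) E[X] tends to 0 (below the triangle threshold p ~ 1/n).


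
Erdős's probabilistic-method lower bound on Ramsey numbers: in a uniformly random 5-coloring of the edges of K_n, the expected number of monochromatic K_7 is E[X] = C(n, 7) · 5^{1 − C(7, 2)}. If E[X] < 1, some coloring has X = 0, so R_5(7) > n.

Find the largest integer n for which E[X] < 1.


We need C(n, 7) · 5^{1 − 21} < 1, i.e. C(n, 7) < 5^{21 − 1} = 95367431640625.
Check values of n near the boundary:
  n = 337: C(337, 7) = 91989916924632; 91989916924632 < 95367431640625? YES
  n = 338: C(338, 7) = 93935323022736; 93935323022736 < 95367431640625? YES
  n = 339: C(339, 7) = 95915887062372; 95915887062372 < 95367431640625? NO
The largest n with C(n, 7) < 95367431640625 is n = 338 (where E[X] = 93935323022736/95367431640625 ≈ 0.98498). Hence R_5(7) > 338, i.e. R_5(7) ≥ 339.

Largest n = 338; hence R_5(7) > 338.


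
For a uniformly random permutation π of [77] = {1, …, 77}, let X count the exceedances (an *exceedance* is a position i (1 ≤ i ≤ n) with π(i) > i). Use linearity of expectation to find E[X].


Write X = Σ_{i=1}^{77} X_i, where X_i = 1_{π(i) > i}.
For each fixed i, π(i) is uniform over {1, …, 77} (marginal of a uniform permutation), so P[π(i) > i] = (n − i)/n. Summing: Σ_{i=1}^{77} (n − i)/n = (0 + 1 + … + 76)/77 = 77(77 − 1)/(2·77) = (77 − 1)/2.
Hence E[X] = Σ_{i=1}^{77} (77 − i)/77 = 38 ≈ 38.00000.

E[X] = 38 = 38.00000.


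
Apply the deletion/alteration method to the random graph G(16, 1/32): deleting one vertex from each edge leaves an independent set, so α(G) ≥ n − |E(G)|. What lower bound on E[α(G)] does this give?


E[|E(G)|] = C(16, 2)·p = 120 · (1/32) = 15/4.
E[α(G)] ≥ n − E[|E(G)|] = 16 − 15/4 = 49/4.
Numerically: ≈ 12.2500.
(This is only a lower bound; the true E[α(G)] may be larger.)

E[α(G)] ≥ 49/4 ≈ 12.2500.


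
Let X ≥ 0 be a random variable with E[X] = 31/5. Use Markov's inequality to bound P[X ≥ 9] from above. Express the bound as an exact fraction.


μ = E[X] = 31/5, a = 9.
Markov: P[X ≥ 9] ≤ μ/a = (31/5)/9 = 31/45.
Numerically: ≈ 0.689.
(Since a = 9 > μ = 6.200, the bound 31/45 is < 1 and informative.)

P[X ≥ 9] ≤ 31/45 ≈ 0.689.


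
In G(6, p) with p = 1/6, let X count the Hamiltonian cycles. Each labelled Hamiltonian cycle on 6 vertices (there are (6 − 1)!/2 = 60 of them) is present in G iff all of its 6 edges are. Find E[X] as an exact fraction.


K_6 has (6 − 1)!/2 = 60 labelled Hamiltonian cycles.
For each such Hamiltonian cycle H, let X_H = 1 if all 6 edges of H are present in G. Then P[X_H = 1] = p^{6} = (1/6)^{6} = 1/46656.
By linearity of expectation: E[X] = Σ_H E[X_H] = 60 · p^{6} = 60 · 1/46656 = 5/3888.
Numerically: E[X] ≈ 0.001286.

E[X] = 60 · (1/6)^{6} = 5/3888 ≈ 0.001286.


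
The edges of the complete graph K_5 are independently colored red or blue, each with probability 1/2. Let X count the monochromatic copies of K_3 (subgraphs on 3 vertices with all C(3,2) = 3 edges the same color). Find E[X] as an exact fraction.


Let X = Σ_S X_S over the C(5, 3) = 10 subsets S of size 3, where X_S = 1 if the K_3 on S is monochromatic.
For a fixed S, the K_3 on S has C(3, 2) = 3 edges. P[all 3 edges red] = (1/2)^3, and likewise for blue, so P[monochromatic] = 2·(1/2)^3 = 2^{1 − 3} = 1/4.
By linearity: E[X] = C(5, 3) · 2^{1 − 3} = 10 · 1/4 = 5/2.
Numerically: E[X] ≈ 2.50000.

E[X] = C(5,3)·2^(1−C(3,2)) = 5/2 ≈ 2.50000.


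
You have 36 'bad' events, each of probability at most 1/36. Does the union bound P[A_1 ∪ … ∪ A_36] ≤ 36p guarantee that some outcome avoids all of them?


Union bound: P[∪_{i=1}^{36} A_i] ≤ Σ_i P[A_i] ≤ 36·p = 36·(1/36) = 1.
Numerically: 1 ≈ 1.000.
Is 1 < 1? NO.
Since the bound 1 is ≥ 1, the union bound is uninformative here; it does NOT by itself certify existence.

36·p = 1 ≈ 1.000; existence NOT certified by the union bound.


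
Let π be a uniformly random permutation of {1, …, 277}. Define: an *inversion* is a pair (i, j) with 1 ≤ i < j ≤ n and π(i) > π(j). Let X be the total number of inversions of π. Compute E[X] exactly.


Write X = Σ X_I over the C(277, 2) = 38226 pairs i < j, with X_I the indicator of one inversion.
There are 38226 indicators.
For each fixed pair i < j, the values π(i) and π(j) are two distinct elements of {1, …, 277} in uniformly random order; by symmetry P[π(i) > π(j)] = 1/2.
By linearity: E[X] = 38226 · (1/2) = C(277, 2) · (1/2) = 38226/2 = 19113 ≈ 19113.000000.

E[X] = 19113 = 19113.000000.


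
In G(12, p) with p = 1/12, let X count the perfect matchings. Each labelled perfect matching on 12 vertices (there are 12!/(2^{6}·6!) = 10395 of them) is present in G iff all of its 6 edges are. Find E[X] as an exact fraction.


K_12 has 12!/(2^{6}·6!) = 10395 labelled perfect matchings.
For each such perfect matching H, let X_H = 1 if all 6 edges of H are present in G. Then P[X_H = 1] = p^{6} = (1/12)^{6} = 1/2985984.
By linearity: E[X] = Σ_H E[X_H] = 10395 · p^{6} = 10395 · 1/2985984 = 385/110592.
Numerically: E[X] ≈ 0.0034813.

E[X] = 10395 · (1/12)^{6} = 385/110592 ≈ 0.0034813.


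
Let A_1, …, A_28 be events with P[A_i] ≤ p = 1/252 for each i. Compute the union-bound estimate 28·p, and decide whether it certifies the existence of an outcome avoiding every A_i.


Union bound: P[∪_{i=1}^{28} A_i] ≤ Σ_i P[A_i] ≤ 28·p = 28·(1/252) = 1/9.
Numerically: 1/9 ≈ 0.111.
Is 1/9 < 1? YES.
Since P[∪ A_i] ≤ 1/9 < 1, the complement has P[∩ A_i^c] ≥ 1 − 1/9 = 8/9 > 0, so some outcome avoids every A_i.

28·p = 1/9 ≈ 0.111; existence CERTIFIED by the union bound.


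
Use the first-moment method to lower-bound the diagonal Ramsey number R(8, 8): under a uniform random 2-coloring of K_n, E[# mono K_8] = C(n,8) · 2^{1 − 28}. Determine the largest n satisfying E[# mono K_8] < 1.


We need C(n, 8) · 2^{1 − 28} < 1, i.e. C(n, 8) < 2^{28 − 1} = 134217728.
Check values of n near the boundary:
  n = 38: C(38, 8) = 48903492; 48903492 < 134217728? YES
  n = 39: C(39, 8) = 61523748; 61523748 < 134217728? YES
  n = 40: C(40, 8) = 76904685; 76904685 < 134217728? YES
  n = 41: C(41, 8) = 95548245; 95548245 < 134217728? YES
  n = 42: C(42, 8) = 118030185; 118030185 < 134217728? YES
  n = 43: C(43, 8) = 145008513; 145008513 < 134217728? NO
The largest n with C(n, 8) < 134217728 is n = 42 (where E[X] = 118030185/134217728 ≈ 0.87939). Hence R(8, 8) > 42, i.e. R(8, 8) ≥ 43.

Largest n = 42; hence R(8, 8) > 42.


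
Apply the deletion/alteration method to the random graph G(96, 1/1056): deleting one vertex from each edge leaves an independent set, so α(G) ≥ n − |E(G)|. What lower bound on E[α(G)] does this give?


E[|E(G)|] = C(96, 2)·p = 4560 · (1/1056) = 95/22.
E[α(G)] ≥ n − E[|E(G)|] = 96 − 95/22 = 2017/22.
Numerically: ≈ 91.681818.
(This is only a lower bound; the true E[α(G)] may be larger.)

E[α(G)] ≥ 2017/22 ≈ 91.681818.


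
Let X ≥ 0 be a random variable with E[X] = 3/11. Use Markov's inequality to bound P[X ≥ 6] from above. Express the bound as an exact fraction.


μ = E[X] = 3/11, a = 6.
Markov: P[X ≥ 6] ≤ μ/a = (3/11)/6 = 1/22.
Numerically: ≈ 0.045.
(Since a = 6 > μ = 0.273, the bound 1/22 is < 1 and informative.)

P[X ≥ 6] ≤ 1/22 ≈ 0.045.


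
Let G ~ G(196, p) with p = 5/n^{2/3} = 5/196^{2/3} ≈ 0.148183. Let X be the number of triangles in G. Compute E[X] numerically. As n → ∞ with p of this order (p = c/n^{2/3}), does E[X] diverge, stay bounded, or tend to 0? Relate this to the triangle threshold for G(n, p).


Number of potential triangles: C(196, 3) = 1235780.
Each occurs with probability p³ ≈ (0.148183)³ ≈ 3.25385256e-03.
By linearity: E[X] = C(196, 3)·p³ ≈ 1235780 · 3.25385256e-03 ≈ 4021.045918.
Since α = 2/3 < 1, p = c/n^{2/3} ≫ 1/n is above the triangle threshold p ~ 1/n. Asymptotically E[X] ~ (c³/6)·n^{3(1−α)} = (5³/6)·n^{1} → ∞; triangles are abundant w.h.p.

E[X] ≈ 4021.045918; in regime p = Θ(1/n^{2/3}) E[X] diverges (above the triangle threshold p ~ 1/n).


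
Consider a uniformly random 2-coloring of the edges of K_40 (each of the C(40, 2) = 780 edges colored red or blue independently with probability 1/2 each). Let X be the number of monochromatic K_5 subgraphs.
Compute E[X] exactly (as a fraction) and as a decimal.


Let X = Σ_S X_S over the C(40, 5) = 658008 subsets S of size 5, where X_S = 1 if the K_5 on S is monochromatic.
For a fixed S, the K_5 on S has C(5, 2) = 10 edges. P[all 10 edges red] = (1/2)^10, and likewise for blue, so P[monochromatic] = 2·(1/2)^10 = 2^{1 − 10} = 1/512.
By linearity of expectation: E[X] = C(40, 5) · 2^{1 − 10} = 658008 · 1/512 = 82251/64.
Numerically: E[X] ≈ 1285.17188.

E[X] = C(40,5)·2^(1−C(5,2)) = 82251/64 ≈ 1285.17188.


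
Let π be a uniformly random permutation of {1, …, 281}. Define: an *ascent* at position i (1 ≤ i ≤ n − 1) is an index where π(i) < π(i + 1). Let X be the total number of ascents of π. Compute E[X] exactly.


Write X = Σ X_I over i = 1, …, 280, with X_I the indicator of one ascent.
There are 280 indicators.
For each fixed i, the pair (π(i), π(i+1)) is a uniformly random ordered pair of distinct values from {1, …, 281}; by symmetry P[π(i) < π(i+1)] = 1/2.
By linearity: E[X] = 280 · (1/2) = (281 − 1) · (1/2) = 140 ≈ 140.000000.

E[X] = 140 = 140.000000.


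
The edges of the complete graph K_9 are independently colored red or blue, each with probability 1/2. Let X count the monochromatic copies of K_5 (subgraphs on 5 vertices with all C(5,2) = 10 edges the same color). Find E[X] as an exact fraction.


Let X = Σ_S X_S over the C(9, 5) = 126 subsets S of size 5, where X_S = 1 if the K_5 on S is monochromatic.
For a fixed S, the K_5 on S has C(5, 2) = 10 edges. P[all 10 edges red] = (1/2)^10, and likewise for blue, so P[monochromatic] = 2·(1/2)^10 = 2^{1 − 10} = 1/512.
By linearity of expectation: E[X] = C(9, 5) · 2^{1 − 10} = 126 · 1/512 = 63/256.
Numerically: E[X] ≈ 0.246094.

E[X] = C(9,5)·2^(1−C(5,2)) = 63/256 ≈ 0.246094.


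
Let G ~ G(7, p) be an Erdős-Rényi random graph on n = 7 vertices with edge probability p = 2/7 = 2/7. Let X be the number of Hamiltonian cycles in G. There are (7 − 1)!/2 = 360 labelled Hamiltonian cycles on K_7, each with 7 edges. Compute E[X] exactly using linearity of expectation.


K_7 has (7 − 1)!/2 = 360 labelled Hamiltonian cycles.
For each such Hamiltonian cycle H, let X_H = 1 if all 7 edges of H are present in G. Then P[X_H = 1] = p^{7} = (2/7)^{7} = 128/823543.
Summing the indicators: E[X] = Σ_H E[X_H] = 360 · p^{7} = 360 · 128/823543 = 46080/823543.
Numerically: E[X] ≈ 0.0559534.

E[X] = 360 · (2/7)^{7} = 46080/823543 ≈ 0.0559534.


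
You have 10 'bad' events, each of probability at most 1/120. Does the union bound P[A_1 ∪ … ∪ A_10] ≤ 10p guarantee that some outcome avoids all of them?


Union bound: P[∪_{i=1}^{10} A_i] ≤ Σ_i P[A_i] ≤ 10·p = 10·(1/120) = 1/12.
Numerically: 1/12 ≈ 0.083333.
Is 1/12 < 1? YES.
Since P[∪ A_i] ≤ 1/12 < 1, the complement has P[∩ A_i^c] ≥ 1 − 1/12 = 11/12 > 0, so some outcome avoids every A_i.

10·p = 1/12 ≈ 0.083333; existence CERTIFIED by the union bound.


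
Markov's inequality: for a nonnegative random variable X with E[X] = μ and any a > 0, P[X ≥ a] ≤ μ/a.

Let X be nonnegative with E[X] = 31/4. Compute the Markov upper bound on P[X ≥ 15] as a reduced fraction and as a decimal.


μ = E[X] = 31/4, a = 15.
Markov: P[X ≥ 15] ≤ μ/a = (31/4)/15 = 31/60.
Numerically: ≈ 0.517.
(Since a = 15 > μ = 7.750, the bound 31/60 is < 1 and informative.)

P[X ≥ 15] ≤ 31/60 ≈ 0.517.


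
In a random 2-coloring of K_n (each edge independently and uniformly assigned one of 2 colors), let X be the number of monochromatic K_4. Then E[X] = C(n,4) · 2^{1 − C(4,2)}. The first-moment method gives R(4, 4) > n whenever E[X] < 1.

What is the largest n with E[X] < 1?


We need C(n, 4) · 2^{1 − 6} < 1, i.e. C(n, 4) < 2^{6 − 1} = 32.
Check values of n near the boundary:
  n = 4: C(4, 4) = 1; 1 < 32? YES
  n = 5: C(5, 4) = 5; 5 < 32? YES
  n = 6: C(6, 4) = 15; 15 < 32? YES
  n = 7: C(7, 4) = 35; 35 < 32? NO
  n = 8: C(8, 4) = 70; 70 < 32? NO
The largest n with C(n, 4) < 32 is n = 6 (where E[X] = 15/32 ≈ 0.46875). Hence R(4, 4) > 6, i.e. R(4, 4) ≥ 7.

Largest n = 6; hence R(4, 4) > 6.


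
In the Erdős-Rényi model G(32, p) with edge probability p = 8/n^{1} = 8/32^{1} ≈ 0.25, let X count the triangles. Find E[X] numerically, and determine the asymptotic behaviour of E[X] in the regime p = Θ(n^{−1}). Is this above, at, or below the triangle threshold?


Number of potential triangles: C(32, 3) = 4960.
Each occurs with probability p³ ≈ (0.25)³ ≈ 1.56250e-02.
By linearity: E[X] = C(32, 3)·p³ ≈ 4960 · 1.56250e-02 ≈ 77.500.
Here α = 1, so p = 8/n is exactly at the triangle threshold p ~ 1/n. Asymptotically E[X] → c³/6 = 8³/6 = 256/3 ≈ 85.333, a bounded constant. In this regime the triangle count is asymptotically Poisson(c³/6).

E[X] ≈ 77.500; in regime p = Θ(1/n^{1}) E[X] stays bounded (at the triangle threshold p ~ 1/n).


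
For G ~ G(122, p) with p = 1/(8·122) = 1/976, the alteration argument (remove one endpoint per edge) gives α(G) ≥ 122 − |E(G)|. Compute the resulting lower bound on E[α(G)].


E[|E(G)|] = C(122, 2)·p = 7381 · (1/976) = 121/16.
E[α(G)] ≥ n − E[|E(G)|] = 122 − 121/16 = 1831/16.
Numerically: ≈ 114.4375.
(This is only a lower bound; the true E[α(G)] may be larger.)

E[α(G)] ≥ 1831/16 ≈ 114.4375.


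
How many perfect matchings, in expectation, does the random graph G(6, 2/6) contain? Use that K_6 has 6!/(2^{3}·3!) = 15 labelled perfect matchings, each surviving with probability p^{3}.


K_6 has 6!/(2^{3}·3!) = 15 labelled perfect matchings.
For each such perfect matching H, let X_H = 1 if all 3 edges of H are present in G. Then P[X_H = 1] = p^{3} = (1/3)^{3} = 1/27.
By linearity: E[X] = Σ_H E[X_H] = 15 · p^{3} = 15 · 1/27 = 5/9.
Numerically: E[X] ≈ 0.555556.

E[X] = 15 · (1/3)^{3} = 5/9 ≈ 0.555556.
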